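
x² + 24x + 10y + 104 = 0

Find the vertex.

(-12, 4)

Only x is squared. Complete the square in x: (x + 12)² = -10(y - 4).
Vertex (-12, 4); 4p = -10 so p = -5/2. Opens down.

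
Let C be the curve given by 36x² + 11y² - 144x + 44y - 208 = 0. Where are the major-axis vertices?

Group the x- and y-terms: 36(x² - 4x) + 11(y² + 4y) = 208
Complete the square: 36(x - 2)² + 11(y + 2)² = 208 + 144 + 44 = 396
Divide through by 396 to get (x - 2)²/11 + (y + 2)²/36 = 1.
Ellipse, center (2, -2), major axis vertical; a² = 36, b² = 11.
a = 6. Vertices at (h, k ± a).

(2, -8) and (2, 4)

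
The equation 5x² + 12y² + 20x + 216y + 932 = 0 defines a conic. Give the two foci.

Collect terms: 5(x² + 4x) + 12(y² + 18y) = -932
Completing the square gives 5(x + 2)² + 12(y + 9)² = -932 + 20 + 972 = 60.
Divide through by 60 to get (x + 2)²/12 + (y + 9)²/5 = 1.
Ellipse, center (-2, -9), major axis horizontal; a² = 12, b² = 5.
c² = a² - b² = 12 - 5 = 7, so c = √7.
Foci lie on the horizontal axis through the center: (h ± c, k).

(-2 - √7, -9) and (-2 + √7, -9)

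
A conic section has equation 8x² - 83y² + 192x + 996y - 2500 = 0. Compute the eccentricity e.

e = √7553/83

Rearranging, 8(x² + 24x) -83(y² - 12y) = 2500.
Completing the square gives 8(x + 12)² -83(y - 6)² = 2500 + 1152 - 2988 = 664.
Divide through by 664 to get (x + 12)²/83 - (y - 6)²/8 = 1.
Hyperbola, center (-12, 6), transverse axis horizontal; a² = 83, b² = 8.
c² = a² + b² = 91, so c = √91.
e = c/a = √91/√83 = √7553/83.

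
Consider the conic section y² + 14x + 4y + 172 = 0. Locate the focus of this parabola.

(-31/2, -2)

Only y is squared. Complete the square in y: (y + 2)² = -14(x + 12).
Vertex (-12, -2); 4p = -14 so p = -7/2. Opens left.
Focus is p units from the vertex along the axis: (h + p, k).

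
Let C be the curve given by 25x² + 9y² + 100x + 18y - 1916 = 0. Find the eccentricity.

Group: 25(x² + 4x) + 9(y² + 2y) = 1916
Complete the square in x and y: 25(x + 2)² + 9(y + 1)² = 1916 + 100 + 9 = 2025
Dividing both sides by 2025: (x + 2)²/81 + (y + 1)²/225 = 1
Ellipse, center (-2, -1), major axis vertical; a² = 225, b² = 81.
c² = a² - b² = 144, so c = 12.
e = c/a = 12/15 = 4/5.

e = 4/5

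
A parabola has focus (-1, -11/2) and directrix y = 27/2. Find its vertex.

The vertex is the midpoint between the focus and the directrix along the axis of symmetry.
Axis is vertical (directrix is horizontal). Vertex y-coordinate = (-11/2 + 27/2)/2 = 4; x-coordinate = -1.

(-1, 4)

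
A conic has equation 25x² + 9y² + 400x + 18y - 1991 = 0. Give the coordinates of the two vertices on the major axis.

Collect terms: 25(x² + 16x) + 9(y² + 2y) = 1991
25(x + 8)² + 9(y + 1)² = 1991 + 1600 + 9 = 3600
Divide by 3600: (x + 8)²/144 + (y + 1)²/400 = 1
Ellipse, center (-8, -1), major axis vertical; a² = 400, b² = 144.
a = 20. Vertices at (h, k ± a).

(-8, -21) and (-8, 19)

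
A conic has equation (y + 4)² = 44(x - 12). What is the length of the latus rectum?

44

Vertex (12, -4); 4p = 44 so p = 11. Opens right.
Latus rectum length = |4p| = 44.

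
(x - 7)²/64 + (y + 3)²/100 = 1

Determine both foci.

(7, -9) and (7, 3)

Center (7, -3). The larger denominator 100 sits under the y-term, so the major axis is vertical; a² = 100, b² = 64.
c² = a² - b² = 100 - 64 = 36, so c = 6.
Foci lie on the vertical axis through the center: (h, k ± c).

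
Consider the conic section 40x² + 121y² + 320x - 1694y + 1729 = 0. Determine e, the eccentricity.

e = 9/11

Group: 40(x² + 8x) + 121(y² - 14y) = -1729
Complete the square in x and y: 40(x + 4)² + 121(y - 7)² = -1729 + 640 + 5929 = 4840
Divide through by 4840 to get (x + 4)²/121 + (y - 7)²/40 = 1.
Ellipse, center (-4, 7), major axis horizontal; a² = 121, b² = 40.
c² = a² - b² = 81, so c = 9.
e = c/a = 9/11.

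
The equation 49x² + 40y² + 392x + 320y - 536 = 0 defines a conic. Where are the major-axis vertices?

Rearranging, 49(x² + 8x) + 40(y² + 8y) = 536.
Complete the square: 49(x + 4)² + 40(y + 4)² = 536 + 784 + 640 = 1960
Dividing both sides by 1960: (x + 4)²/40 + (y + 4)²/49 = 1
Ellipse, center (-4, -4), major axis vertical; a² = 49, b² = 40.
a = 7. Vertices at (h, k ± a).

(-4, -11) and (-4, 3)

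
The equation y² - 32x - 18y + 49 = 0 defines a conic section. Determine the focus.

(7, 9)

Only y is squared. Complete the square in y: (y - 9)² = 32(x + 1).
Vertex (-1, 9); 4p = 32 so p = 8. Opens right.
Focus is p units from the vertex along the axis: (h + p, k).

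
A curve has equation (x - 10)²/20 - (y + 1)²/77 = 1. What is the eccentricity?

Center (10, -1). The positive term is the x-term, so the transverse axis is horizontal; a² = 20, b² = 77.
c² = a² + b² = 97, so c = √97.
e = c/a = √97/2√5 = √485/10.

e = √485/10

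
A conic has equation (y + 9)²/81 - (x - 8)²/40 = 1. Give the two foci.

Center (8, -9). The positive term is the y-term, so the transverse axis is vertical; a² = 81, b² = 40.
c² = a² + b² = 81 + 40 = 121, so c = 11.
Foci lie on the vertical axis through the center: (h, k ± c).

(8, -20) and (8, 2)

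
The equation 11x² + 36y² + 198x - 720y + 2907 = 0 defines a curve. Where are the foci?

Group the x- and y-terms: 11(x² + 18x) + 36(y² - 20y) = -2907
Completing the square gives 11(x + 9)² + 36(y - 10)² = -2907 + 891 + 3600 = 1584.
Dividing both sides by 1584: (x + 9)²/144 + (y - 10)²/44 = 1
Ellipse, center (-9, 10), major axis horizontal; a² = 144, b² = 44.
c² = a² - b² = 144 - 44 = 100, so c = 10.
Foci lie on the horizontal axis through the center: (h ± c, k).

(-19, 10) and (1, 10)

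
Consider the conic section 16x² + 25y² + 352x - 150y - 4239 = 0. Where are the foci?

Collect terms: 16(x² + 22x) + 25(y² - 6y) = 4239
Complete the square in x and y: 16(x + 11)² + 25(y - 3)² = 4239 + 1936 + 225 = 6400
Dividing both sides by 6400: (x + 11)²/400 + (y - 3)²/256 = 1
Ellipse, center (-11, 3), major axis horizontal; a² = 400, b² = 256.
c² = a² - b² = 400 - 256 = 144, so c = 12.
Foci lie on the horizontal axis through the center: (h ± c, k).

(-23, 3) and (1, 3)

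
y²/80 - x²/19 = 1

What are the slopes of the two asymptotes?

Center (0, 0). The positive term is the y-term, so the transverse axis is vertical; a² = 80, b² = 19.
For a vertical hyperbola the asymptotes have slope ±a/b.
Here that is ±4√5/√19 = ±4√95/19.

4√95/19 and -4√95/19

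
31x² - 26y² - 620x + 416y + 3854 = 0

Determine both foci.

(10, 8 - 3√19) and (10, 8 + 3√19)

31(x² - 20x) -26(y² - 16y) = -3854
Completing the square gives 31(x - 10)² -26(y - 8)² = -3854 + 3100 - 1664 = -2418.
Divide by -2418: (y - 8)²/93 - (x - 10)²/78 = 1
Hyperbola, center (10, 8), transverse axis vertical; a² = 93, b² = 78.
c² = a² + b² = 93 + 78 = 171, so c = 3√19.
Foci lie on the vertical axis through the center: (h, k ± c).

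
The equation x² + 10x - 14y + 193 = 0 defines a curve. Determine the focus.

Only x is squared. Complete the square in x: (x + 5)² = 14(y - 12).
Vertex (-5, 12); 4p = 14 so p = 7/2. Opens up.
Focus is p units from the vertex along the axis: (h, k + p).

(-5, 31/2)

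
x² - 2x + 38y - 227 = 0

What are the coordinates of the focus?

(1, -7/2)

Only x is squared. Complete the square in x: (x - 1)² = -38(y - 6).
Vertex (1, 6); 4p = -38 so p = -19/2. Opens down.
Focus is p units from the vertex along the axis: (h, k + p).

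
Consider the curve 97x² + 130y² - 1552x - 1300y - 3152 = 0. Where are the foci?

(8 - √33, 5) and (8 + √33, 5)

Group: 97(x² - 16x) + 130(y² - 10y) = 3152
97(x - 8)² + 130(y - 5)² = 3152 + 6208 + 3250 = 12610
Divide through by 12610 to get (x - 8)²/130 + (y - 5)²/97 = 1.
Ellipse, center (8, 5), major axis horizontal; a² = 130, b² = 97.
c² = a² - b² = 130 - 97 = 33, so c = √33.
Foci lie on the horizontal axis through the center: (h ± c, k).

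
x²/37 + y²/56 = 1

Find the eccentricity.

e = √266/28

Center (0, 0). The larger denominator 56 sits under the y-term, so the major axis is vertical; a² = 56, b² = 37.
c² = a² - b² = 19, so c = √19.
e = c/a = √19/2√14 = √266/28.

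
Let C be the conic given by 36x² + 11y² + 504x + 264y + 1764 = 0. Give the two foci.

Group the x- and y-terms: 36(x² + 14x) + 11(y² + 24y) = -1764
Completing the square gives 36(x + 7)² + 11(y + 12)² = -1764 + 1764 + 1584 = 1584.
Divide by 1584: (x + 7)²/44 + (y + 12)²/144 = 1
Ellipse, center (-7, -12), major axis vertical; a² = 144, b² = 44.
c² = a² - b² = 144 - 44 = 100, so c = 10.
Foci lie on the vertical axis through the center: (h, k ± c).

(-7, -22) and (-7, -2)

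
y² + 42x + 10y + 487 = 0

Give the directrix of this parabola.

Only y is squared. Complete the square in y: (y + 5)² = -42(x + 11).
Vertex (-11, -5); 4p = -42 so p = -21/2. Opens left.
Directrix is the vertical line x = h − p = -11 − (-21/2) = -1/2.

x = -1/2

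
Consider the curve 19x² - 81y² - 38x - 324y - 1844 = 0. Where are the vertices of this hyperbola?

(-8, -2) and (10, -2)

19(x² - 2x) -81(y² + 4y) = 1844
Complete the square in x and y: 19(x - 1)² -81(y + 2)² = 1844 + 19 - 324 = 1539
Dividing both sides by 1539: (x - 1)²/81 - (y + 2)²/19 = 1
Hyperbola, center (1, -2), transverse axis horizontal; a² = 81, b² = 19.
a = 9. Vertices at (h ± a, k).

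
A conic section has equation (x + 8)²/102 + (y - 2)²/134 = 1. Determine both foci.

Center (-8, 2). The larger denominator 134 sits under the y-term, so the major axis is vertical; a² = 134, b² = 102.
c² = a² - b² = 134 - 102 = 32, so c = 4√2.
Foci lie on the vertical axis through the center: (h, k ± c).

(-8, 2 - 4√2) and (-8, 2 + 4√2)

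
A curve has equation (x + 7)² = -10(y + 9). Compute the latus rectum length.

10

Vertex (-7, -9); 4p = -10 so p = -5/2. Opens down.
Latus rectum length = |4p| = 10.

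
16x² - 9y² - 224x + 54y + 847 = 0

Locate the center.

Collect terms: 16(x² - 14x) -9(y² - 6y) = -847
Completing the square gives 16(x - 7)² -9(y - 3)² = -847 + 784 - 81 = -144.
Dividing both sides by -144: (y - 3)²/16 - (x - 7)²/9 = 1
Hyperbola with center (7, 3).

(7, 3)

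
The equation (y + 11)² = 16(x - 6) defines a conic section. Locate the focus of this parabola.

(10, -11)

Vertex (6, -11); 4p = 16 so p = 4. Opens right.
Focus is p units from the vertex along the axis: (h + p, k).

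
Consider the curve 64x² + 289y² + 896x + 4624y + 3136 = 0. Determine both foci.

Rearranging, 64(x² + 14x) + 289(y² + 16y) = -3136.
Completing the square gives 64(x + 7)² + 289(y + 8)² = -3136 + 3136 + 18496 = 18496.
Divide by 18496: (x + 7)²/289 + (y + 8)²/64 = 1
Ellipse, center (-7, -8), major axis horizontal; a² = 289, b² = 64.
c² = a² - b² = 289 - 64 = 225, so c = 15.
Foci lie on the horizontal axis through the center: (h ± c, k).

(-22, -8) and (8, -8)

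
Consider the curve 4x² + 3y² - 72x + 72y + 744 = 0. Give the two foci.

(9, -13) and (9, -11)

Rearranging, 4(x² - 18x) + 3(y² + 24y) = -744.
Complete the square in x and y: 4(x - 9)² + 3(y + 12)² = -744 + 324 + 432 = 12
Dividing both sides by 12: (x - 9)²/3 + (y + 12)²/4 = 1
Ellipse, center (9, -12), major axis vertical; a² = 4, b² = 3.
c² = a² - b² = 4 - 3 = 1, so c = 1.
Foci lie on the vertical axis through the center: (h, k ± c).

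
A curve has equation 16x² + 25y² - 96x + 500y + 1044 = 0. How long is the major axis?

20

Group: 16(x² - 6x) + 25(y² + 20y) = -1044
Completing the square gives 16(x - 3)² + 25(y + 10)² = -1044 + 144 + 2500 = 1600.
Dividing both sides by 1600: (x - 3)²/100 + (y + 10)²/64 = 1
Ellipse, center (3, -10), major axis horizontal; a² = 100, b² = 64.
a² = 100 so a = 10; the major axis has length 2a = 20.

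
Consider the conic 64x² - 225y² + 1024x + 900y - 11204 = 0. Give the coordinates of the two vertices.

Group: 64(x² + 16x) -225(y² - 4y) = 11204
64(x + 8)² -225(y - 2)² = 11204 + 4096 - 900 = 14400
Divide through by 14400 to get (x + 8)²/225 - (y - 2)²/64 = 1.
Hyperbola, center (-8, 2), transverse axis horizontal; a² = 225, b² = 64.
a = 15. Vertices at (h ± a, k).

(-23, 2) and (7, 2)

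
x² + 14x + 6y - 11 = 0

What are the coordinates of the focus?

(-7, 17/2)

Only x is squared. Complete the square in x: (x + 7)² = -6(y - 10).
Vertex (-7, 10); 4p = -6 so p = -3/2. Opens down.
Focus is p units from the vertex along the axis: (h, k + p).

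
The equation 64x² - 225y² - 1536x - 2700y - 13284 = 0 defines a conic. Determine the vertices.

Group: 64(x² - 24x) -225(y² + 12y) = 13284
64(x - 12)² -225(y + 6)² = 13284 + 9216 - 8100 = 14400
Divide through by 14400 to get (x - 12)²/225 - (y + 6)²/64 = 1.
Hyperbola, center (12, -6), transverse axis horizontal; a² = 225, b² = 64.
a = 15. Vertices at (h ± a, k).

(-3, -6) and (27, -6)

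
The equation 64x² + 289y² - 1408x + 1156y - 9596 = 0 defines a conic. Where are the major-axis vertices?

(-6, -2) and (28, -2)

Group: 64(x² - 22x) + 289(y² + 4y) = 9596
64(x - 11)² + 289(y + 2)² = 9596 + 7744 + 1156 = 18496
Divide by 18496: (x - 11)²/289 + (y + 2)²/64 = 1
Ellipse, center (11, -2), major axis horizontal; a² = 289, b² = 64.
a = 17. Vertices at (h ± a, k).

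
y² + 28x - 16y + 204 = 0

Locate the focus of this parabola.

(-12, 8)

Only y is squared. Complete the square in y: (y - 8)² = -28(x + 5).
Vertex (-5, 8); 4p = -28 so p = -7. Opens left.
Focus is p units from the vertex along the axis: (h + p, k).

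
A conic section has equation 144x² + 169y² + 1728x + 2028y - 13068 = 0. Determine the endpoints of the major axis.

(-19, -6) and (7, -6)

Collect terms: 144(x² + 12x) + 169(y² + 12y) = 13068
Completing the square gives 144(x + 6)² + 169(y + 6)² = 13068 + 5184 + 6084 = 24336.
Divide by 24336: (x + 6)²/169 + (y + 6)²/144 = 1
Ellipse, center (-6, -6), major axis horizontal; a² = 169, b² = 144.
a = 13. Vertices at (h ± a, k).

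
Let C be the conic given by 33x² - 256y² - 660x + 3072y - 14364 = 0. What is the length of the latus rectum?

Collect terms: 33(x² - 20x) -256(y² - 12y) = 14364
33(x - 10)² -256(y - 6)² = 14364 + 3300 - 9216 = 8448
Dividing both sides by 8448: (x - 10)²/256 - (y - 6)²/33 = 1
Hyperbola, center (10, 6), transverse axis horizontal; a² = 256, b² = 33.
Latus rectum length = 2b²/a = 2·33/16 = 33/8.

33/8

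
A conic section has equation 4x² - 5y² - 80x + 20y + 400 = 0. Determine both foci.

Collect terms: 4(x² - 20x) -5(y² - 4y) = -400
4(x - 10)² -5(y - 2)² = -400 + 400 - 20 = -20
Divide by -20: (y - 2)²/4 - (x - 10)²/5 = 1
Hyperbola, center (10, 2), transverse axis vertical; a² = 4, b² = 5.
c² = a² + b² = 4 + 5 = 9, so c = 3.
Foci lie on the vertical axis through the center: (h, k ± c).

(10, -1) and (10, 5)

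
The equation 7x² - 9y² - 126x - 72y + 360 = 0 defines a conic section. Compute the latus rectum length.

14/3

Collect terms: 7(x² - 18x) -9(y² + 8y) = -360
Complete the square: 7(x - 9)² -9(y + 4)² = -360 + 567 - 144 = 63
Divide through by 63 to get (x - 9)²/9 - (y + 4)²/7 = 1.
Hyperbola, center (9, -4), transverse axis horizontal; a² = 9, b² = 7.
Latus rectum length = 2b²/a = 2·7/3 = 14/3.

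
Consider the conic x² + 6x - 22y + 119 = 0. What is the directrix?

Only x is squared. Complete the square in x: (x + 3)² = 22(y - 5).
Vertex (-3, 5); 4p = 22 so p = 11/2. Opens up.
Directrix is the horizontal line y = k − p = 5 − (11/2) = -1/2.

y = -1/2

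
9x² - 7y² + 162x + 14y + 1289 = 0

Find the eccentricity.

9(x² + 18x) -7(y² - 2y) = -1289
Complete the square in x and y: 9(x + 9)² -7(y - 1)² = -1289 + 729 - 7 = -567
Divide through by -567 to get (y - 1)²/81 - (x + 9)²/63 = 1.
Hyperbola, center (-9, 1), transverse axis vertical; a² = 81, b² = 63.
c² = a² + b² = 144, so c = 12.
e = c/a = 12/9 = 4/3.

e = 4/3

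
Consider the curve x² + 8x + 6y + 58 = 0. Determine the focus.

Only x is squared. Complete the square in x: (x + 4)² = -6(y + 7).
Vertex (-4, -7); 4p = -6 so p = -3/2. Opens down.
Focus is p units from the vertex along the axis: (h, k + p).

(-4, -17/2)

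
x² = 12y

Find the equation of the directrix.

y = -3

Vertex (0, 0); 4p = 12 so p = 3. Opens up.
Directrix is the horizontal line y = k − p = 0 − (3) = -3.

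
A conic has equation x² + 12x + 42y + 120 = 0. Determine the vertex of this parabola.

Only x is squared. Complete the square in x: (x + 6)² = -42(y + 2).
Vertex (-6, -2); 4p = -42 so p = -21/2. Opens down.

(-6, -2)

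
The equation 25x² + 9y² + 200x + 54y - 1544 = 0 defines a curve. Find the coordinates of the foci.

25(x² + 8x) + 9(y² + 6y) = 1544
Complete the square in x and y: 25(x + 4)² + 9(y + 3)² = 1544 + 400 + 81 = 2025
Divide by 2025: (x + 4)²/81 + (y + 3)²/225 = 1
Ellipse, center (-4, -3), major axis vertical; a² = 225, b² = 81.
c² = a² - b² = 225 - 81 = 144, so c = 12.
Foci lie on the vertical axis through the center: (h, k ± c).

(-4, -15) and (-4, 9)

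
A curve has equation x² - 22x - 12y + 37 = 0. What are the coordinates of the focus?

(11, -4)

Only x is squared. Complete the square in x: (x - 11)² = 12(y + 7).
Vertex (11, -7); 4p = 12 so p = 3. Opens up.
Focus is p units from the vertex along the axis: (h, k + p).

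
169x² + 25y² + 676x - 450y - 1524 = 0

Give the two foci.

Group the x- and y-terms: 169(x² + 4x) + 25(y² - 18y) = 1524
Completing the square gives 169(x + 2)² + 25(y - 9)² = 1524 + 676 + 2025 = 4225.
Divide by 4225: (x + 2)²/25 + (y - 9)²/169 = 1
Ellipse, center (-2, 9), major axis vertical; a² = 169, b² = 25.
c² = a² - b² = 169 - 25 = 144, so c = 12.
Foci lie on the vertical axis through the center: (h, k ± c).

(-2, -3) and (-2, 21)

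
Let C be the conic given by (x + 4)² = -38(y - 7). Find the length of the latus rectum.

38

Vertex (-4, 7); 4p = -38 so p = -19/2. Opens down.
Latus rectum length = |4p| = 38.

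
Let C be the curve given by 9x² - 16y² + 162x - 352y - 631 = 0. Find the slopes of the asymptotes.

3/4 and -3/4

Group: 9(x² + 18x) -16(y² + 22y) = 631
Completing the square gives 9(x + 9)² -16(y + 11)² = 631 + 729 - 1936 = -576.
Dividing both sides by -576: (y + 11)²/36 - (x + 9)²/64 = 1
Hyperbola, center (-9, -11), transverse axis vertical; a² = 36, b² = 64.
For a vertical hyperbola the asymptotes have slope ±a/b.
Here that is ±6/8 = ±3/4.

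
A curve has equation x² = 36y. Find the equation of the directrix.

Vertex (0, 0); 4p = 36 so p = 9. Opens up.
Directrix is the horizontal line y = k − p = 0 − (9) = -9.

y = -9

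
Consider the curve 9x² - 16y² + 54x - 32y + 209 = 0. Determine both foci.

(-3, -6) and (-3, 4)

9(x² + 6x) -16(y² + 2y) = -209
9(x + 3)² -16(y + 1)² = -209 + 81 - 16 = -144
Divide by -144: (y + 1)²/9 - (x + 3)²/16 = 1
Hyperbola, center (-3, -1), transverse axis vertical; a² = 9, b² = 16.
c² = a² + b² = 9 + 16 = 25, so c = 5.
Foci lie on the vertical axis through the center: (h, k ± c).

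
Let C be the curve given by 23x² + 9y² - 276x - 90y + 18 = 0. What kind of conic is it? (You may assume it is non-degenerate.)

No xy term. Coefficients of x² and y² are A = 23, C = 9.
A and C have the same sign but A ≠ C ⇒ ellipse.

ellipse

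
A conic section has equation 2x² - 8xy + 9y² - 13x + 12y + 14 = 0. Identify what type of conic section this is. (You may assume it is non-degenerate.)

ellipse

A = 2, B = -8, C = 9.
Discriminant B² − 4AC = (-8)² − 4·2·9 = -8.
B² − 4AC < 0 ⇒ ellipse.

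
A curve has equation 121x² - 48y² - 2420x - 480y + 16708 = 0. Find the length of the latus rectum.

Collect terms: 121(x² - 20x) -48(y² + 10y) = -16708
Completing the square gives 121(x - 10)² -48(y + 5)² = -16708 + 12100 - 1200 = -5808.
Divide through by -5808 to get (y + 5)²/121 - (x - 10)²/48 = 1.
Hyperbola, center (10, -5), transverse axis vertical; a² = 121, b² = 48.
Latus rectum length = 2b²/a = 2·48/11 = 96/11.

96/11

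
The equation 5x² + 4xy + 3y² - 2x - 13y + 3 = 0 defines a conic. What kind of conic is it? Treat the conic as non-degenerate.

ellipse

A = 5, B = 4, C = 3.
Discriminant B² − 4AC = 4² − 4·5·3 = -44.
B² − 4AC < 0 ⇒ ellipse.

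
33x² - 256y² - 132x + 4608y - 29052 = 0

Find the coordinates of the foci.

Collect terms: 33(x² - 4x) -256(y² - 18y) = 29052
Complete the square: 33(x - 2)² -256(y - 9)² = 29052 + 132 - 20736 = 8448
Dividing both sides by 8448: (x - 2)²/256 - (y - 9)²/33 = 1
Hyperbola, center (2, 9), transverse axis horizontal; a² = 256, b² = 33.
c² = a² + b² = 256 + 33 = 289, so c = 17.
Foci lie on the horizontal axis through the center: (h ± c, k).

(-15, 9) and (19, 9)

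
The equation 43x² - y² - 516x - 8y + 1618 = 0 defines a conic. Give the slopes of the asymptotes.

√43 and -√43

Group: 43(x² - 12x) -(y² + 8y) = -1618
Completing the square gives 43(x - 6)² -(y + 4)² = -1618 + 1548 - 16 = -86.
Dividing both sides by -86: (y + 4)²/86 - (x - 6)²/2 = 1
Hyperbola, center (6, -4), transverse axis vertical; a² = 86, b² = 2.
For a vertical hyperbola the asymptotes have slope ±a/b.
Here that is ±√86/√2 = ±√43.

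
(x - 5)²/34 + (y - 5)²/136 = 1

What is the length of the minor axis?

Center (5, 5). The larger denominator 136 sits under the y-term, so the major axis is vertical; a² = 136, b² = 34.
b² = 34 so b = √34; the minor axis has length 2b = 2√34.

2√34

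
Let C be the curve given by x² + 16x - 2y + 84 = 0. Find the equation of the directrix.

y = 19/2

Only x is squared. Complete the square in x: (x + 8)² = 2(y - 10).
Vertex (-8, 10); 4p = 2 so p = 1/2. Opens up.
Directrix is the horizontal line y = k − p = 10 − (1/2) = 19/2.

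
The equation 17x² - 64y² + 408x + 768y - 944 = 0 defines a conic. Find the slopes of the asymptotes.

√17/8 and -√17/8

17(x² + 24x) -64(y² - 12y) = 944
Completing the square gives 17(x + 12)² -64(y - 6)² = 944 + 2448 - 2304 = 1088.
Dividing both sides by 1088: (x + 12)²/64 - (y - 6)²/17 = 1
Hyperbola, center (-12, 6), transverse axis horizontal; a² = 64, b² = 17.
For a horizontal hyperbola the asymptotes have slope ±b/a.
Here that is ±√17/8.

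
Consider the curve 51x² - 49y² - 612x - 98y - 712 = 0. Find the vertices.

(-1, -1) and (13, -1)

51(x² - 12x) -49(y² + 2y) = 712
51(x - 6)² -49(y + 1)² = 712 + 1836 - 49 = 2499
Divide through by 2499 to get (x - 6)²/49 - (y + 1)²/51 = 1.
Hyperbola, center (6, -1), transverse axis horizontal; a² = 49, b² = 51.
a = 7. Vertices at (h ± a, k).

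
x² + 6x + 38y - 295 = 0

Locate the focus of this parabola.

Only x is squared. Complete the square in x: (x + 3)² = -38(y - 8).
Vertex (-3, 8); 4p = -38 so p = -19/2. Opens down.
Focus is p units from the vertex along the axis: (h, k + p).

(-3, -3/2)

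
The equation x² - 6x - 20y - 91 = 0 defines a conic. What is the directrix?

y = -10

Only x is squared. Complete the square in x: (x - 3)² = 20(y + 5).
Vertex (3, -5); 4p = 20 so p = 5. Opens up.
Directrix is the horizontal line y = k − p = -5 − (5) = -10.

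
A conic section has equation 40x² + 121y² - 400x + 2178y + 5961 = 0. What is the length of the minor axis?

Group the x- and y-terms: 40(x² - 10x) + 121(y² + 18y) = -5961
Complete the square: 40(x - 5)² + 121(y + 9)² = -5961 + 1000 + 9801 = 4840
Dividing both sides by 4840: (x - 5)²/121 + (y + 9)²/40 = 1
Ellipse, center (5, -9), major axis horizontal; a² = 121, b² = 40.
b² = 40 so b = 2√10; the minor axis has length 2b = 4√10.

4√10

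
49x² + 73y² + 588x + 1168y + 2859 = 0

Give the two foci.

Group the x- and y-terms: 49(x² + 12x) + 73(y² + 16y) = -2859
Completing the square gives 49(x + 6)² + 73(y + 8)² = -2859 + 1764 + 4672 = 3577.
Divide through by 3577 to get (x + 6)²/73 + (y + 8)²/49 = 1.
Ellipse, center (-6, -8), major axis horizontal; a² = 73, b² = 49.
c² = a² - b² = 73 - 49 = 24, so c = 2√6.
Foci lie on the horizontal axis through the center: (h ± c, k).

(-6 - 2√6, -8) and (-6 + 2√6, -8)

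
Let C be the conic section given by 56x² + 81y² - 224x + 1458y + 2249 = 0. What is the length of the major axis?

18

Group: 56(x² - 4x) + 81(y² + 18y) = -2249
Complete the square: 56(x - 2)² + 81(y + 9)² = -2249 + 224 + 6561 = 4536
Divide through by 4536 to get (x - 2)²/81 + (y + 9)²/56 = 1.
Ellipse, center (2, -9), major axis horizontal; a² = 81, b² = 56.
a² = 81 so a = 9; the major axis has length 2a = 18.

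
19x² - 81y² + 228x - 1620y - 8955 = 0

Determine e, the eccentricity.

19(x² + 12x) -81(y² + 20y) = 8955
Complete the square in x and y: 19(x + 6)² -81(y + 10)² = 8955 + 684 - 8100 = 1539
Dividing both sides by 1539: (x + 6)²/81 - (y + 10)²/19 = 1
Hyperbola, center (-6, -10), transverse axis horizontal; a² = 81, b² = 19.
c² = a² + b² = 100, so c = 10.
e = c/a = 10/9.

e = 10/9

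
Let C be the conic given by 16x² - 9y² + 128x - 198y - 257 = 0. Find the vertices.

16(x² + 8x) -9(y² + 22y) = 257
16(x + 4)² -9(y + 11)² = 257 + 256 - 1089 = -576
Divide through by -576 to get (y + 11)²/64 - (x + 4)²/36 = 1.
Hyperbola, center (-4, -11), transverse axis vertical; a² = 64, b² = 36.
a = 8. Vertices at (h, k ± a).

(-4, -19) and (-4, -3)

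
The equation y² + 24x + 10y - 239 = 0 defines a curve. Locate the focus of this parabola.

Only y is squared. Complete the square in y: (y + 5)² = -24(x - 11).
Vertex (11, -5); 4p = -24 so p = -6. Opens left.
Focus is p units from the vertex along the axis: (h + p, k).

(5, -5)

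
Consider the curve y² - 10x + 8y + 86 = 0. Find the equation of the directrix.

Only y is squared. Complete the square in y: (y + 4)² = 10(x - 7).
Vertex (7, -4); 4p = 10 so p = 5/2. Opens right.
Directrix is the vertical line x = h − p = 7 − (5/2) = 9/2.

x = 9/2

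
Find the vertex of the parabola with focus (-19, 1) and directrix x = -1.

(-10, 1)

The vertex is the midpoint between the focus and the directrix along the axis of symmetry.
Axis is horizontal (directrix is vertical). Vertex x-coordinate = (-19 + (-1))/2 = -10; y-coordinate = 1.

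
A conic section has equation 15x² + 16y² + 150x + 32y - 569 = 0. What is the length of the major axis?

Group: 15(x² + 10x) + 16(y² + 2y) = 569
Completing the square gives 15(x + 5)² + 16(y + 1)² = 569 + 375 + 16 = 960.
Divide through by 960 to get (x + 5)²/64 + (y + 1)²/60 = 1.
Ellipse, center (-5, -1), major axis horizontal; a² = 64, b² = 60.
a² = 64 so a = 8; the major axis has length 2a = 16.

16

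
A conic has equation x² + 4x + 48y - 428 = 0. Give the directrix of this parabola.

Only x is squared. Complete the square in x: (x + 2)² = -48(y - 9).
Vertex (-2, 9); 4p = -48 so p = -12. Opens down.
Directrix is the horizontal line y = k − p = 9 − (-12) = 21.

y = 21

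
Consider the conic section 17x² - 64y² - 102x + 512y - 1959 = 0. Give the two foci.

Group the x- and y-terms: 17(x² - 6x) -64(y² - 8y) = 1959
17(x - 3)² -64(y - 4)² = 1959 + 153 - 1024 = 1088
Dividing both sides by 1088: (x - 3)²/64 - (y - 4)²/17 = 1
Hyperbola, center (3, 4), transverse axis horizontal; a² = 64, b² = 17.
c² = a² + b² = 64 + 17 = 81, so c = 9.
Foci lie on the horizontal axis through the center: (h ± c, k).

(-6, 4) and (12, 4)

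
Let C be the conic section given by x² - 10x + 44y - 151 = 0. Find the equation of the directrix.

Only x is squared. Complete the square in x: (x - 5)² = -44(y - 4).
Vertex (5, 4); 4p = -44 so p = -11. Opens down.
Directrix is the horizontal line y = k − p = 4 − (-11) = 15.

y = 15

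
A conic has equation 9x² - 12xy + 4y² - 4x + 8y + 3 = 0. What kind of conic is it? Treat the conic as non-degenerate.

parabola

A = 9, B = -12, C = 4.
Discriminant B² − 4AC = (-12)² − 4·9·4 = 0.
B² − 4AC = 0 ⇒ parabola.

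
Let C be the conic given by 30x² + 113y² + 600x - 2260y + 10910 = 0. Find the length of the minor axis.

2√30

Collect terms: 30(x² + 20x) + 113(y² - 20y) = -10910
Completing the square gives 30(x + 10)² + 113(y - 10)² = -10910 + 3000 + 11300 = 3390.
Divide by 3390: (x + 10)²/113 + (y - 10)²/30 = 1
Ellipse, center (-10, 10), major axis horizontal; a² = 113, b² = 30.
b² = 30 so b = √30; the minor axis has length 2b = 2√30.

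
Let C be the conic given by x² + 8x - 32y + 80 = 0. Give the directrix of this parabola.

y = -6

Only x is squared. Complete the square in x: (x + 4)² = 32(y - 2).
Vertex (-4, 2); 4p = 32 so p = 8. Opens up.
Directrix is the horizontal line y = k − p = 2 − (8) = -6.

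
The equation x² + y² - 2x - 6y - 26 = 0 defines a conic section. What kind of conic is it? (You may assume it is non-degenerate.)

No xy term. Coefficients of x² and y² are A = 1, C = 1.
A = C (same sign) ⇒ circle.

circle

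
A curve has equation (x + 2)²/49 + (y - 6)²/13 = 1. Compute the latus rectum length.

26/7

Center (-2, 6). The larger denominator 49 sits under the x-term, so the major axis is horizontal; a² = 49, b² = 13.
Latus rectum length = 2b²/a = 2·13/7 = 26/7.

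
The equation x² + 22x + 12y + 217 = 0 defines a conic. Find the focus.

(-11, -11)

Only x is squared. Complete the square in x: (x + 11)² = -12(y + 8).
Vertex (-11, -8); 4p = -12 so p = -3. Opens down.
Focus is p units from the vertex along the axis: (h, k + p).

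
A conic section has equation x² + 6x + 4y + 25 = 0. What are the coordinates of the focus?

(-3, -5)

Only x is squared. Complete the square in x: (x + 3)² = -4(y + 4).
Vertex (-3, -4); 4p = -4 so p = -1. Opens down.
Focus is p units from the vertex along the axis: (h, k + p).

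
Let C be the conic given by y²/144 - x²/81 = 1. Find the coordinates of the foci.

(0, -15) and (0, 15)

Center (0, 0). The positive term is the y-term, so the transverse axis is vertical; a² = 144, b² = 81.
c² = a² + b² = 144 + 81 = 225, so c = 15.
Foci lie on the vertical axis through the center: (h, k ± c).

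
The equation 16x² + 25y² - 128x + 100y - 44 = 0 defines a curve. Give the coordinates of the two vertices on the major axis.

(-1, -2) and (9, -2)

Group the x- and y-terms: 16(x² - 8x) + 25(y² + 4y) = 44
16(x - 4)² + 25(y + 2)² = 44 + 256 + 100 = 400
Divide through by 400 to get (x - 4)²/25 + (y + 2)²/16 = 1.
Ellipse, center (4, -2), major axis horizontal; a² = 25, b² = 16.
a = 5. Vertices at (h ± a, k).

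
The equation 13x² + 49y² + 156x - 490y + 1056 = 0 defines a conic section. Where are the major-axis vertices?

(-13, 5) and (1, 5)

13(x² + 12x) + 49(y² - 10y) = -1056
Complete the square in x and y: 13(x + 6)² + 49(y - 5)² = -1056 + 468 + 1225 = 637
Divide through by 637 to get (x + 6)²/49 + (y - 5)²/13 = 1.
Ellipse, center (-6, 5), major axis horizontal; a² = 49, b² = 13.
a = 7. Vertices at (h ± a, k).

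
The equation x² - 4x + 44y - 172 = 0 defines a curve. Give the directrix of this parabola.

Only x is squared. Complete the square in x: (x - 2)² = -44(y - 4).
Vertex (2, 4); 4p = -44 so p = -11. Opens down.
Directrix is the horizontal line y = k − p = 4 − (-11) = 15.

y = 15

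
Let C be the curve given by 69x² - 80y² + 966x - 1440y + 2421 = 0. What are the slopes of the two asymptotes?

Group: 69(x² + 14x) -80(y² + 18y) = -2421
Complete the square in x and y: 69(x + 7)² -80(y + 9)² = -2421 + 3381 - 6480 = -5520
Divide by -5520: (y + 9)²/69 - (x + 7)²/80 = 1
Hyperbola, center (-7, -9), transverse axis vertical; a² = 69, b² = 80.
For a vertical hyperbola the asymptotes have slope ±a/b.
Here that is ±√69/4√5 = ±√345/20.

√345/20 and -√345/20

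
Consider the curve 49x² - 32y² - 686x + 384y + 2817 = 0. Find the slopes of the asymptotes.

7√2/8 and -7√2/8

Collect terms: 49(x² - 14x) -32(y² - 12y) = -2817
Complete the square in x and y: 49(x - 7)² -32(y - 6)² = -2817 + 2401 - 1152 = -1568
Divide by -1568: (y - 6)²/49 - (x - 7)²/32 = 1
Hyperbola, center (7, 6), transverse axis vertical; a² = 49, b² = 32.
For a vertical hyperbola the asymptotes have slope ±a/b.
Here that is ±7/4√2 = ±7√2/8.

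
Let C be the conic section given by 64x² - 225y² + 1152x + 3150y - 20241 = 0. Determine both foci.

(-26, 7) and (8, 7)

Group the x- and y-terms: 64(x² + 18x) -225(y² - 14y) = 20241
Complete the square in x and y: 64(x + 9)² -225(y - 7)² = 20241 + 5184 - 11025 = 14400
Divide by 14400: (x + 9)²/225 - (y - 7)²/64 = 1
Hyperbola, center (-9, 7), transverse axis horizontal; a² = 225, b² = 64.
c² = a² + b² = 225 + 64 = 289, so c = 17.
Foci lie on the horizontal axis through the center: (h ± c, k).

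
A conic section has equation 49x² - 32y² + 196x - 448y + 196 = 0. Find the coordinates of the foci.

(-2, -16) and (-2, 2)

Group the x- and y-terms: 49(x² + 4x) -32(y² + 14y) = -196
Completing the square gives 49(x + 2)² -32(y + 7)² = -196 + 196 - 1568 = -1568.
Dividing both sides by -1568: (y + 7)²/49 - (x + 2)²/32 = 1
Hyperbola, center (-2, -7), transverse axis vertical; a² = 49, b² = 32.
c² = a² + b² = 49 + 32 = 81, so c = 9.
Foci lie on the vertical axis through the center: (h, k ± c).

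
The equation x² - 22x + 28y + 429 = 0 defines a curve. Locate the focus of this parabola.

Only x is squared. Complete the square in x: (x - 11)² = -28(y + 11).
Vertex (11, -11); 4p = -28 so p = -7. Opens down.
Focus is p units from the vertex along the axis: (h, k + p).

(11, -18)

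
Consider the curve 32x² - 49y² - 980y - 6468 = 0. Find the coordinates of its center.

Collect terms: 32x² -49(y² + 20y) = 6468
Completing the square gives 32x² -49(y + 10)² = 6468 + 0 - 4900 = 1568.
Divide by 1568: x²/49 - (y + 10)²/32 = 1
Hyperbola with center (0, -10).

(0, -10)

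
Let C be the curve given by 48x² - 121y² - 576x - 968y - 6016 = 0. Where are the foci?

Rearranging, 48(x² - 12x) -121(y² + 8y) = 6016.
48(x - 6)² -121(y + 4)² = 6016 + 1728 - 1936 = 5808
Divide by 5808: (x - 6)²/121 - (y + 4)²/48 = 1
Hyperbola, center (6, -4), transverse axis horizontal; a² = 121, b² = 48.
c² = a² + b² = 121 + 48 = 169, so c = 13.
Foci lie on the horizontal axis through the center: (h ± c, k).

(-7, -4) and (19, -4)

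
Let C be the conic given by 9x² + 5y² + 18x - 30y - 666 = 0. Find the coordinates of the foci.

Group the x- and y-terms: 9(x² + 2x) + 5(y² - 6y) = 666
Complete the square: 9(x + 1)² + 5(y - 3)² = 666 + 9 + 45 = 720
Divide by 720: (x + 1)²/80 + (y - 3)²/144 = 1
Ellipse, center (-1, 3), major axis vertical; a² = 144, b² = 80.
c² = a² - b² = 144 - 80 = 64, so c = 8.
Foci lie on the vertical axis through the center: (h, k ± c).

(-1, -5) and (-1, 11)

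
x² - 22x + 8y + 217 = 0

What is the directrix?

y = -10

Only x is squared. Complete the square in x: (x - 11)² = -8(y + 12).
Vertex (11, -12); 4p = -8 so p = -2. Opens down.
Directrix is the horizontal line y = k − p = -12 − (-2) = -10.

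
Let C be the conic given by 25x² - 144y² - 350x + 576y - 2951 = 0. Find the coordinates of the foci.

Group the x- and y-terms: 25(x² - 14x) -144(y² - 4y) = 2951
25(x - 7)² -144(y - 2)² = 2951 + 1225 - 576 = 3600
Divide through by 3600 to get (x - 7)²/144 - (y - 2)²/25 = 1.
Hyperbola, center (7, 2), transverse axis horizontal; a² = 144, b² = 25.
c² = a² + b² = 144 + 25 = 169, so c = 13.
Foci lie on the horizontal axis through the center: (h ± c, k).

(-6, 2) and (20, 2)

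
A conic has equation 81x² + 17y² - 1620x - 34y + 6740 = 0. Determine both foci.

(10, -7) and (10, 9)

Group: 81(x² - 20x) + 17(y² - 2y) = -6740
Completing the square gives 81(x - 10)² + 17(y - 1)² = -6740 + 8100 + 17 = 1377.
Divide through by 1377 to get (x - 10)²/17 + (y - 1)²/81 = 1.
Ellipse, center (10, 1), major axis vertical; a² = 81, b² = 17.
c² = a² - b² = 81 - 17 = 64, so c = 8.
Foci lie on the vertical axis through the center: (h, k ± c).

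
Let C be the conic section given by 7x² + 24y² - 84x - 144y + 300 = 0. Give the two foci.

Collect terms: 7(x² - 12x) + 24(y² - 6y) = -300
Complete the square in x and y: 7(x - 6)² + 24(y - 3)² = -300 + 252 + 216 = 168
Divide by 168: (x - 6)²/24 + (y - 3)²/7 = 1
Ellipse, center (6, 3), major axis horizontal; a² = 24, b² = 7.
c² = a² - b² = 24 - 7 = 17, so c = √17.
Foci lie on the horizontal axis through the center: (h ± c, k).

(6 - √17, 3) and (6 + √17, 3)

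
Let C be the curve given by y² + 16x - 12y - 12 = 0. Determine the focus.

(-1, 6)

Only y is squared. Complete the square in y: (y - 6)² = -16(x - 3).
Vertex (3, 6); 4p = -16 so p = -4. Opens left.
Focus is p units from the vertex along the axis: (h + p, k).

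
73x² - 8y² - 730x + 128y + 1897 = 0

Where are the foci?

(5, -1) and (5, 17)

Group the x- and y-terms: 73(x² - 10x) -8(y² - 16y) = -1897
73(x - 5)² -8(y - 8)² = -1897 + 1825 - 512 = -584
Dividing both sides by -584: (y - 8)²/73 - (x - 5)²/8 = 1
Hyperbola, center (5, 8), transverse axis vertical; a² = 73, b² = 8.
c² = a² + b² = 73 + 8 = 81, so c = 9.
Foci lie on the vertical axis through the center: (h, k ± c).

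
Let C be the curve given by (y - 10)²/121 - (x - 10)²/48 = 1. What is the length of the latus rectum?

96/11

Center (10, 10). The positive term is the y-term, so the transverse axis is vertical; a² = 121, b² = 48.
Latus rectum length = 2b²/a = 2·48/11 = 96/11.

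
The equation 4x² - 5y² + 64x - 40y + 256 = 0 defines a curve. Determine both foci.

(-8, -10) and (-8, 2)

Rearranging, 4(x² + 16x) -5(y² + 8y) = -256.
Complete the square in x and y: 4(x + 8)² -5(y + 4)² = -256 + 256 - 80 = -80
Divide by -80: (y + 4)²/16 - (x + 8)²/20 = 1
Hyperbola, center (-8, -4), transverse axis vertical; a² = 16, b² = 20.
c² = a² + b² = 16 + 20 = 36, so c = 6.
Foci lie on the vertical axis through the center: (h, k ± c).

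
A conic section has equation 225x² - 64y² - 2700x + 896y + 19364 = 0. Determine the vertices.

(6, -8) and (6, 22)

225(x² - 12x) -64(y² - 14y) = -19364
Complete the square: 225(x - 6)² -64(y - 7)² = -19364 + 8100 - 3136 = -14400
Divide by -14400: (y - 7)²/225 - (x - 6)²/64 = 1
Hyperbola, center (6, 7), transverse axis vertical; a² = 225, b² = 64.
a = 15. Vertices at (h, k ± a).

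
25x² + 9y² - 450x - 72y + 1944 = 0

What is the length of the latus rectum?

25(x² - 18x) + 9(y² - 8y) = -1944
Complete the square in x and y: 25(x - 9)² + 9(y - 4)² = -1944 + 2025 + 144 = 225
Dividing both sides by 225: (x - 9)²/9 + (y - 4)²/25 = 1
Ellipse, center (9, 4), major axis vertical; a² = 25, b² = 9.
Latus rectum length = 2b²/a = 2·9/5 = 18/5.

18/5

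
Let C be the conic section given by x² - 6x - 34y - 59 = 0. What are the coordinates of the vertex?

Only x is squared. Complete the square in x: (x - 3)² = 34(y + 2).
Vertex (3, -2); 4p = 34 so p = 17/2. Opens up.

(3, -2)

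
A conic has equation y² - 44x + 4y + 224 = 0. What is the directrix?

Only y is squared. Complete the square in y: (y + 2)² = 44(x - 5).
Vertex (5, -2); 4p = 44 so p = 11. Opens right.
Directrix is the vertical line x = h − p = 5 − (11) = -6.

x = -6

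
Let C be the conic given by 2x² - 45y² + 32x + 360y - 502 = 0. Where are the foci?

(-8, 4 - √47) and (-8, 4 + √47)

Group: 2(x² + 16x) -45(y² - 8y) = 502
Complete the square in x and y: 2(x + 8)² -45(y - 4)² = 502 + 128 - 720 = -90
Divide by -90: (y - 4)²/2 - (x + 8)²/45 = 1
Hyperbola, center (-8, 4), transverse axis vertical; a² = 2, b² = 45.
c² = a² + b² = 2 + 45 = 47, so c = √47.
Foci lie on the vertical axis through the center: (h, k ± c).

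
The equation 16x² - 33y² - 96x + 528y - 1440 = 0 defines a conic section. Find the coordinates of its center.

Group: 16(x² - 6x) -33(y² - 16y) = 1440
Completing the square gives 16(x - 3)² -33(y - 8)² = 1440 + 144 - 2112 = -528.
Divide through by -528 to get (y - 8)²/16 - (x - 3)²/33 = 1.
Hyperbola with center (3, 8).

(3, 8)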